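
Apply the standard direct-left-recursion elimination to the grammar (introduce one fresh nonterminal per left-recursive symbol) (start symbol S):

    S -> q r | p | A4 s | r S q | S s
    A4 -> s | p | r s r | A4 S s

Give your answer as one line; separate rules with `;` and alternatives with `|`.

S -> q r S' | p S' | A4 s S' | r S q S'; A4 -> s A4' | p A4' | r s r A4'; S' -> s S' | ε; A4' -> S s A4' | ε

S, A4 are directly left-recursive.
For S: α = {s}, β = {q r, p, A4 s, r S q}. Rewrite as S → β S' and S' → α S' | ε.
For A4: α = {S s}, β = {s, p, r s r}. Rewrite as A4 → β A4' and A4' → α A4' | ε.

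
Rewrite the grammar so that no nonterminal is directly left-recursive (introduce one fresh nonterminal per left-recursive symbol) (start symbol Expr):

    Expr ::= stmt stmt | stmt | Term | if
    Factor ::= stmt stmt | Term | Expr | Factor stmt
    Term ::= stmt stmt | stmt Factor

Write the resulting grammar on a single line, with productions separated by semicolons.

Expr ::= stmt stmt | stmt | Term | if; Factor ::= stmt stmt Factor1 | Term Factor1 | Expr Factor1; Term ::= stmt stmt | stmt Factor; Factor1 ::= stmt Factor1 | ε

Left recursion appears on Factor.
For Factor: α = {stmt}, β = {stmt stmt, Term, Expr}. Rewrite as Factor → β Factor1 and Factor1 → α Factor1 | ε.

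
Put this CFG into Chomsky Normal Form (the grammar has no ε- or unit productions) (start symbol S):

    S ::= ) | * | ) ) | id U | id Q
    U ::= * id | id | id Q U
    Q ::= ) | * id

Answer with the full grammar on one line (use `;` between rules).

S ::= ) | * | X1 X1 | X2 U | X2 Q; U ::= X3 X2 | id | X2 Y1; Q ::= ) | X3 X2; X1 ::= ); X2 ::= id; X3 ::= *; Y1 ::= Q U

Introduce a nonterminal for each terminal appearing in a rule of length ≥ 2: X1 → ), X2 → id, X3 → *.
Binarize each right-hand side of length ≥ 3 by chaining fresh nonterminals (Y1, Y2, …): affected rules were U → X2 Q U.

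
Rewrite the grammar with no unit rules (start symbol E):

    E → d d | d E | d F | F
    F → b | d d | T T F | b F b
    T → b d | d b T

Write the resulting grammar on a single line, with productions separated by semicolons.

E → d d | d E | d F | b | T T F | b F b; F → b | d d | T T F | b F b; T → b d | d b T

Unit pairs: E ⇒* {F}.
For every A with A ⇒* B via unit rules, add B's non-unit alternatives to A; then delete every rule of the form X → Y.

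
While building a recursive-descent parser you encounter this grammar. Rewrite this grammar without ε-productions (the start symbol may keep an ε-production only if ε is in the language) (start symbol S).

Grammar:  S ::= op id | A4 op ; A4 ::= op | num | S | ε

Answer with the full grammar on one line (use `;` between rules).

Nullable nonterminals: {A4}.
ε ∉ L(G), so no ε-production is kept.
For each production, add variants omitting each subset of nullable occurrences: S → A4 op gives A4 op | op.

S ::= op id | A4 op | op; A4 ::= op | num | S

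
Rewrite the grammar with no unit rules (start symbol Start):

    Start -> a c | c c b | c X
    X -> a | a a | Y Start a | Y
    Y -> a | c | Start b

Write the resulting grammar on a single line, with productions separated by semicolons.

Unit pairs: X ⇒* {Y}.
For every A with A ⇒* B via unit rules, add B's non-unit alternatives to A; then delete every rule of the form X → Y.

Start -> a c | c c b | c X; X -> a | a a | Y Start a | c | Start b; Y -> a | c | Start b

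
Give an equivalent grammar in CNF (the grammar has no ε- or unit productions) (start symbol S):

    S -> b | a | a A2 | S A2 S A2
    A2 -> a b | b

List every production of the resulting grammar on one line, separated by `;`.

S -> b | a | X1 A2 | S Y1; A2 -> X1 X2 | b; X1 -> a; X2 -> b; Y1 -> A2 Y2; Y2 -> S A2

Introduce a nonterminal for each terminal appearing in a rule of length ≥ 2: X1 → a, X2 → b.
Binarize each right-hand side of length ≥ 3 by chaining fresh nonterminals (Y1, Y2, …): affected rules were S → S A2 S A2.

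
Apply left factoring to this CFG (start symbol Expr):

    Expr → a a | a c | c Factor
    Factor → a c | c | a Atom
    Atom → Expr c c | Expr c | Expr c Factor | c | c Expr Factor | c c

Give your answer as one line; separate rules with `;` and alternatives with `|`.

Expr has alternatives sharing prefix 'a': factor to Expr → a Expr1 with Expr1 → a | c.
Factor has alternatives sharing prefix 'a': factor to Factor → a Factor1 with Factor1 → c | Atom.
Atom has alternatives sharing prefix 'Expr c': factor to Atom → Expr c Atom1 with Atom1 → c | ε | Factor.
Atom has alternatives sharing prefix 'c': factor to Atom → c Atom2 with Atom2 → ε | Expr Factor | c.

Expr → c Factor | a Expr1; Factor → c | a Factor1; Atom → Expr c Atom1 | c Atom2; Expr1 → a | c; Factor1 → c | Atom; Atom1 → c | epsilon | Factor; Atom2 → epsilon | Expr Factor | c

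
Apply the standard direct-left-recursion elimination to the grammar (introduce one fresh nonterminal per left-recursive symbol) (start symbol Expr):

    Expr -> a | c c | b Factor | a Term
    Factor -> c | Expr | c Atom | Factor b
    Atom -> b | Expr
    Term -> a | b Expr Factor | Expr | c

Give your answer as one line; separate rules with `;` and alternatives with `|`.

Expr -> a | c c | b Factor | a Term; Factor -> c Factor1 | Expr Factor1 | c Atom Factor1; Atom -> b | Expr; Term -> a | b Expr Factor | Expr | c; Factor1 -> b Factor1 | ε

Left recursion appears on Factor.
For Factor: α = {b}, β = {c, Expr, c Atom}. Rewrite as Factor → β Factor1 and Factor1 → α Factor1 | ε.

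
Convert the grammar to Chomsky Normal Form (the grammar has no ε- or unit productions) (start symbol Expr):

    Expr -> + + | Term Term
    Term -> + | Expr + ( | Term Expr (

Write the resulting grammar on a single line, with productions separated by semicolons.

Expr -> X1 X1 | Term Term; Term -> + | Expr Y1 | Term Y2; X1 -> +; X2 -> (; Y1 -> X1 X2; Y2 -> Expr X2

Introduce a nonterminal for each terminal appearing in a rule of length ≥ 2: X1 → +, X2 → (.
Binarize each right-hand side of length ≥ 3 by chaining fresh nonterminals (Y1, Y2, …): affected rules were Term → Expr X1 X2; Term → Term Expr X2.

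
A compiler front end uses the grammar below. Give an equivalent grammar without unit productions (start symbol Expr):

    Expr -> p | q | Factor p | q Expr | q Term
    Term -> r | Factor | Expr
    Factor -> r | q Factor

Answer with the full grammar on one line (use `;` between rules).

Unit pairs: Term ⇒* {Expr, Factor}.
For each unit pair (A, B), copy every non-unit production of B to A, then drop all unit productions.

Expr -> p | q | Factor p | q Expr | q Term; Term -> r | q Factor | p | q | Factor p | q Expr | q Term; Factor -> r | q Factor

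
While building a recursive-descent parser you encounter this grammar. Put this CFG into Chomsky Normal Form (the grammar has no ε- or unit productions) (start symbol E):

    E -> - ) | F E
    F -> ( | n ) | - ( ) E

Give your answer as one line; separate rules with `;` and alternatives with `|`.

Introduce a nonterminal for each terminal appearing in a rule of length ≥ 2: X1 → -, X2 → ), X3 → n, X4 → (.
Binarize each right-hand side of length ≥ 3 by chaining fresh nonterminals (Y1, Y2, …): affected rules were F → X1 X4 X2 E.

E -> X1 X2 | F E; F -> ( | X3 X2 | X1 Y1; X1 -> -; X2 -> ); X3 -> n; X4 -> (; Y1 -> X4 Y2; Y2 -> X2 E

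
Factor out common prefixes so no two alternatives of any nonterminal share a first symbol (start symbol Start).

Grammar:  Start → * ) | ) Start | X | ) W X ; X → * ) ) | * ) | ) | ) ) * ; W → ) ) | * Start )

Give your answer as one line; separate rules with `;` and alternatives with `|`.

Start → * ) | X | ) Start1; X → * ) X1 | ) X2; W → ) ) | * Start ); Start1 → Start | W X; X1 → ) | ε; X2 → ε | ) *

Start has alternatives sharing prefix ')': factor to Start → ) Start1 with Start1 → Start | W X.
X has alternatives sharing prefix '* )': factor to X → * ) X1 with X1 → ) | ε.
X has alternatives sharing prefix ')': factor to X → ) X2 with X2 → ε | ) *.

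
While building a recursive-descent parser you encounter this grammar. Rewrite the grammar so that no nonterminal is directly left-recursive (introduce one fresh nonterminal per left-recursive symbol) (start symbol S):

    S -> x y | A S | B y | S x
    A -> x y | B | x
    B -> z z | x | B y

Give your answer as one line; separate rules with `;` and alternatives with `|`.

S -> x y S' | A S S' | B y S'; A -> x y | B | x; B -> z z B' | x B'; S' -> x S' | ε; B' -> y B' | ε

Left recursion appears on S, B.
For S: α = {x}, β = {x y, A S, B y}. Rewrite as S → β S' and S' → α S' | ε.
For B: α = {y}, β = {z z, x}. Rewrite as B → β B' and B' → α B' | ε.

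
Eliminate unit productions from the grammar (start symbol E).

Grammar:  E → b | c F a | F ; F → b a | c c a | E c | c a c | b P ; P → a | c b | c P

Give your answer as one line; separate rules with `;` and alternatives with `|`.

Unit pairs: E ⇒* {F}.
For each unit pair (A, B), copy every non-unit production of B to A, then drop all unit productions.

E → b | c F a | b a | c c a | E c | c a c | b P; F → b a | c c a | E c | c a c | b P; P → a | c b | c P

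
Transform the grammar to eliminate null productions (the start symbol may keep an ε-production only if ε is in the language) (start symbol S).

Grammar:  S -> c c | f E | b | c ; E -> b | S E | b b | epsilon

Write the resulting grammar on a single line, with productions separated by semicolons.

S -> c c | f E | f | b | c; E -> b | S E | S | b b

The nullable symbols are {E}.
ε ∉ L(G), so no ε-production is kept.
Expand every rule over subsets of its nullable positions: S → f E gives f E | f. E → S E gives S E | S.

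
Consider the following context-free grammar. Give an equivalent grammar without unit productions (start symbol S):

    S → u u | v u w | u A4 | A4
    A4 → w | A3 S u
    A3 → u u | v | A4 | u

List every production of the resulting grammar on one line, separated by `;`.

Unit pairs: A3 ⇒* {A4}; S ⇒* {A4}.
Replace each nonterminal's rules with the union of the non-unit rules of every nonterminal it unit-derives.

S → w | A3 S u | u u | v u w | u A4; A4 → w | A3 S u; A3 → w | A3 S u | u u | v | u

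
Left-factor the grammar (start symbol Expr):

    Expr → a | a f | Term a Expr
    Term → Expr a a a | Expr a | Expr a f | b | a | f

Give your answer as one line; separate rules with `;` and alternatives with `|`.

Expr → Term a Expr | a Expr1; Term → b | a | f | Expr a Term1; Expr1 → epsilon | f; Term1 → a a | epsilon | f

Expr has alternatives sharing prefix 'a': factor to Expr → a Expr1 with Expr1 → ε | f.
Term has alternatives sharing prefix 'Expr a': factor to Term → Expr a Term1 with Term1 → a a | ε | f.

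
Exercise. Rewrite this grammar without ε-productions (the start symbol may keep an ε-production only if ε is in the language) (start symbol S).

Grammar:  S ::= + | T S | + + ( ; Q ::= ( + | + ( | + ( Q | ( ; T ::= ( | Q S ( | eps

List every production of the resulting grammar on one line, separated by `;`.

S ::= + | T S | + + (; Q ::= ( + | + ( | + ( Q | (; T ::= ( | Q S (

Nullable nonterminals: {T}.
ε ∉ L(G), so no ε-production is kept.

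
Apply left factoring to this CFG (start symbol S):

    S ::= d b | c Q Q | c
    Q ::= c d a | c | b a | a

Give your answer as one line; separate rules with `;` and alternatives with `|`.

S has alternatives sharing prefix 'c': factor to S → c S' with S' → Q Q | ε.
Q has alternatives sharing prefix 'c': factor to Q → c Q' with Q' → d a | ε.

S ::= d b | c S'; Q ::= b a | a | c Q'; S' ::= Q Q | ε; Q' ::= d a | ε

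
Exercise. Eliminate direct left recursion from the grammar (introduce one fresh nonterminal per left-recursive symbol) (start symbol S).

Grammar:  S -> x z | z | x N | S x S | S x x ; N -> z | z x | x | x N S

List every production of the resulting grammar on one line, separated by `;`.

Left recursion appears on S.
For S: α = {x S, x x}, β = {x z, z, x N}. Rewrite as S → β S' and S' → α S' | ε.

S -> x z S' | z S' | x N S'; N -> z | z x | x | x N S; S' -> x S S' | x x S' | epsilon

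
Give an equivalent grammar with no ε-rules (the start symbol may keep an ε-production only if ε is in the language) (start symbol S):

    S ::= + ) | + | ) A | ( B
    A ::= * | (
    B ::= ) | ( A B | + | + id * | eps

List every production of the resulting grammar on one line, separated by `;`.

The nullable symbols are {B}.
ε ∉ L(G), so no ε-production is kept.
Add the nullable-subset variants: S → ( B gives ( B | (. B → ( A B gives ( A B | ( A.

S ::= + ) | + | ) A | ( B | (; A ::= * | (; B ::= ) | ( A B | ( A | + | + id *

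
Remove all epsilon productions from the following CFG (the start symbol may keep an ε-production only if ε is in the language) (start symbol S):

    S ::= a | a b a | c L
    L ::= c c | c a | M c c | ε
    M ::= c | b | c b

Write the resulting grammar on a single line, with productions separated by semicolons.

S ::= a | a b a | c L | c; L ::= c c | c a | M c c; M ::= c | b | c b

Nullable set = {L}.
ε ∉ L(G), so no ε-production is kept.
For each production, add variants omitting each subset of nullable occurrences: S → c L gives c L | c.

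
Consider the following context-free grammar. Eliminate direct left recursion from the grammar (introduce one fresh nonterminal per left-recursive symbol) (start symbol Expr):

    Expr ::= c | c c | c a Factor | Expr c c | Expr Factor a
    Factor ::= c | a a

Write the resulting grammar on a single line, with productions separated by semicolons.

Expr is directly left-recursive.
For Expr: α = {c c, Factor a}, β = {c, c c, c a Factor}. Rewrite as Expr → β Expr1 and Expr1 → α Expr1 | ε.

Expr ::= c Expr1 | c c Expr1 | c a Factor Expr1; Factor ::= c | a a; Expr1 ::= c c Expr1 | Factor a Expr1 | epsilon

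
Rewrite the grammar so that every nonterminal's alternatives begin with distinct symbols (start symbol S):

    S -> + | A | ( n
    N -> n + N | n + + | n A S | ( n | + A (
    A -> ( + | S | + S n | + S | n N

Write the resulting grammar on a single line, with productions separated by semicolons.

N has alternatives sharing prefix 'n': factor to N → n N' with N' → + N | + + | A S.
A has alternatives sharing prefix '+ S': factor to A → + S A' with A' → n | ε.
N' has alternatives sharing prefix '+': factor to N' → + N'' with N'' → N | +.

S -> + | A | ( n; N -> ( n | + A ( | n N'; A -> ( + | S | n N | + S A'; N' -> A S | + N''; A' -> n | ε; N'' -> N | +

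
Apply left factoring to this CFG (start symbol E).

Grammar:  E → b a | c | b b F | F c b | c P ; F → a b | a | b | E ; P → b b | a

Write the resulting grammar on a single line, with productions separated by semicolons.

E has alternatives sharing prefix 'b': factor to E → b E' with E' → a | b F.
E has alternatives sharing prefix 'c': factor to E → c E'' with E'' → ε | P.
F has alternatives sharing prefix 'a': factor to F → a F' with F' → b | ε.

E → F c b | b E' | c E''; F → b | E | a F'; P → b b | a; E' → a | b F; E'' → ε | P; F' → b | ε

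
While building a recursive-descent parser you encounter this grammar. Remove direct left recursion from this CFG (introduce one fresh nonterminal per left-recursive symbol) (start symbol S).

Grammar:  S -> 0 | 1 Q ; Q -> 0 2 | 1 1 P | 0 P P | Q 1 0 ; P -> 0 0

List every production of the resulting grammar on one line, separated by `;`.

Directly left-recursive nonterminal: Q.
For Q: α = {1 0}, β = {0 2, 1 1 P, 0 P P}. Rewrite as Q → β Q' and Q' → α Q' | ε.

S -> 0 | 1 Q; Q -> 0 2 Q' | 1 1 P Q' | 0 P P Q'; P -> 0 0; Q' -> 1 0 Q' | epsilon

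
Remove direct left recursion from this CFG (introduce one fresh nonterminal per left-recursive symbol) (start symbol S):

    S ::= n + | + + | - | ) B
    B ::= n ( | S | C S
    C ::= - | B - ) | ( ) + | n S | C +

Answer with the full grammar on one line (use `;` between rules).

C is directly left-recursive.
For C: α = {+}, β = {-, B - ), ( ) +, n S}. Rewrite as C → β C' and C' → α C' | ε.

S ::= n + | + + | - | ) B; B ::= n ( | S | C S; C ::= - C' | B - ) C' | ( ) + C' | n S C'; C' ::= + C' | ε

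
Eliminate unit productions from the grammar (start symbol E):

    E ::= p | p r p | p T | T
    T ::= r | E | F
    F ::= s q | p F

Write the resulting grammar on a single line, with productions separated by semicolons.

E ::= p | p r p | p T | s q | p F | r; T ::= p | p r p | p T | s q | p F | r; F ::= s q | p F

Unit pairs: E ⇒* {F, T}; T ⇒* {E, F}.
For every A with A ⇒* B via unit rules, add B's non-unit alternatives to A; then delete every rule of the form X → Y.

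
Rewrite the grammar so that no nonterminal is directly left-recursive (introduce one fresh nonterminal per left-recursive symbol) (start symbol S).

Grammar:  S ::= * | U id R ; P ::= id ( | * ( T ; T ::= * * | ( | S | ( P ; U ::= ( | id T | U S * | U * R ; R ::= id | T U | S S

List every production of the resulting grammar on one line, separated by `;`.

U is directly left-recursive.
For U: α = {S *, * R}, β = {(, id T}. Rewrite as U → β U' and U' → α U' | ε.

S ::= * | U id R; P ::= id ( | * ( T; T ::= * * | ( | S | ( P; U ::= ( U' | id T U'; R ::= id | T U | S S; U' ::= S * U' | * R U' | ε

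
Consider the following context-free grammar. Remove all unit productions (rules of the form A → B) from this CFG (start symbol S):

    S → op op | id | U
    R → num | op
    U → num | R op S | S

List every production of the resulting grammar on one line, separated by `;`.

Unit pairs: S ⇒* {U}; U ⇒* {S}.
Replace each nonterminal's rules with the union of the non-unit rules of every nonterminal it unit-derives.

S → num | R op S | op op | id; R → num | op; U → num | R op S | op op | id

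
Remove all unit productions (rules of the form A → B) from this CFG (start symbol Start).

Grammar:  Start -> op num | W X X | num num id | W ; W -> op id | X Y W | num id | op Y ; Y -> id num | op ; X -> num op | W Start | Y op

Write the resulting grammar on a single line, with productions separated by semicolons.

Unit pairs: Start ⇒* {W}.
Replace each nonterminal's rules with the union of the non-unit rules of every nonterminal it unit-derives.

Start -> op num | W X X | num num id | op id | X Y W | num id | op Y; W -> op id | X Y W | num id | op Y; Y -> id num | op; X -> num op | W Start | Y op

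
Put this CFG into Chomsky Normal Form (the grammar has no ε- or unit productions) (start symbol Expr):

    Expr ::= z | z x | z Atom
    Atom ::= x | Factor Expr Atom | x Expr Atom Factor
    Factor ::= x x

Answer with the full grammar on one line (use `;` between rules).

Introduce a nonterminal for each terminal appearing in a rule of length ≥ 2: X1 → z, X2 → x.
Binarize each right-hand side of length ≥ 3 by chaining fresh nonterminals (Y1, Y2, …): affected rules were Atom → Factor Expr Atom; Atom → X2 Expr Atom Factor.

Expr ::= z | X1 X2 | X1 Atom; Atom ::= x | Factor Y1 | X2 Y2; Factor ::= X2 X2; X1 ::= z; X2 ::= x; Y1 ::= Expr Atom; Y2 ::= Expr Y3; Y3 ::= Atom Factor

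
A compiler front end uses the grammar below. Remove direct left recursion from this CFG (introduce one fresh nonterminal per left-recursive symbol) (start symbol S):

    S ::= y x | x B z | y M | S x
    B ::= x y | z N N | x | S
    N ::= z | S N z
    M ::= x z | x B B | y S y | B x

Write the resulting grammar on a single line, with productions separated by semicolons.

Directly left-recursive nonterminal: S.
For S: α = {x}, β = {y x, x B z, y M}. Rewrite as S → β S' and S' → α S' | ε.

S ::= y x S' | x B z S' | y M S'; B ::= x y | z N N | x | S; N ::= z | S N z; M ::= x z | x B B | y S y | B x; S' ::= x S' | epsilon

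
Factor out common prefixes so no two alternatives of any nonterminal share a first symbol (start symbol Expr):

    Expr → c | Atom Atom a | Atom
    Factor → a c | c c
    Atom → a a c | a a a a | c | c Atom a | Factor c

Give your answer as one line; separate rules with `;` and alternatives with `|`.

Expr has alternatives sharing prefix 'Atom': factor to Expr → Atom Expr1 with Expr1 → Atom a | ε.
Atom has alternatives sharing prefix 'a a': factor to Atom → a a Atom1 with Atom1 → c | a a.
Atom has alternatives sharing prefix 'c': factor to Atom → c Atom2 with Atom2 → ε | Atom a.

Expr → c | Atom Expr1; Factor → a c | c c; Atom → Factor c | a a Atom1 | c Atom2; Expr1 → Atom a | eps; Atom1 → c | a a; Atom2 → eps | Atom a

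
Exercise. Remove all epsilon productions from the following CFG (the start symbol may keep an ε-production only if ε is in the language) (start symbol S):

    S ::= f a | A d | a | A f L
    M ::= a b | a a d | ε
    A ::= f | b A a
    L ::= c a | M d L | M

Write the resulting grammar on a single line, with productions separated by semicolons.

The nullable symbols are {L, M}.
ε ∉ L(G), so no ε-production is kept.
Add the nullable-subset variants: S → A f L gives A f L | A f. L → M d L gives M d L | M d | d L | d.

S ::= f a | A d | a | A f L | A f; M ::= a b | a a d; A ::= f | b A a; L ::= c a | M d L | M d | d L | d | M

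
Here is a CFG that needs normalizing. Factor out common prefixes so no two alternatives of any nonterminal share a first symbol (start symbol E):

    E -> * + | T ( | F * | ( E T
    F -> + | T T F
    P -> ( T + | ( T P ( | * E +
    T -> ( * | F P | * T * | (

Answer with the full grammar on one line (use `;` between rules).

P has alternatives sharing prefix '( T': factor to P → ( T P' with P' → + | P (.
T has alternatives sharing prefix '(': factor to T → ( T' with T' → * | ε.

E -> * + | T ( | F * | ( E T; F -> + | T T F; P -> * E + | ( T P'; T -> F P | * T * | ( T'; P' -> + | P (; T' -> * | ε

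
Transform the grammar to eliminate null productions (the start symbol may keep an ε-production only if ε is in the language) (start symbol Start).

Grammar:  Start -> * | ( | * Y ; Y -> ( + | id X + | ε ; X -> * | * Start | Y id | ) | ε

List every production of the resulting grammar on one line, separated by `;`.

Nullable nonterminals: {X, Y}.
ε ∉ L(G), so no ε-production is kept.
Expand every rule over subsets of its nullable positions: Y → id X + gives id X + | id +. X → Y id gives Y id | id.

Start -> * | ( | * Y; Y -> ( + | id X + | id +; X -> * | * Start | Y id | id | )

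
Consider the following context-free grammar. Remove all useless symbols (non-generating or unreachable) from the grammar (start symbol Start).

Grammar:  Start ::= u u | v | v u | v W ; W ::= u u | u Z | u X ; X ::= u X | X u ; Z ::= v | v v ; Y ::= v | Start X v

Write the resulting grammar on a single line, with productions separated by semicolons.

Start ::= u u | v | v u | v W; W ::= u u | u Z; Z ::= v | v v

Generating nonterminals: {Start, W, Y, Z}.
Reachable from Start after that: {Start, W, Z}.
Removed useless symbols: {X, Y} and every production mentioning them.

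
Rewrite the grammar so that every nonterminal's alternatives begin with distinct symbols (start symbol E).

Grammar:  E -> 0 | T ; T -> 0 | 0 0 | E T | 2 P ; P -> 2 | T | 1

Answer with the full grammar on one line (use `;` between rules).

T has alternatives sharing prefix '0': factor to T → 0 T' with T' → ε | 0.

E -> 0 | T; T -> E T | 2 P | 0 T'; P -> 2 | T | 1; T' -> ε | 0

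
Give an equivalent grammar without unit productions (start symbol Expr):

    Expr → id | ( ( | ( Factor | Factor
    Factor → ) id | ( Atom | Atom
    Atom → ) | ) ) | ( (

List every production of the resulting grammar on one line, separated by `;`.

Unit pairs: Expr ⇒* {Atom, Factor}; Factor ⇒* {Atom}.
Replace each nonterminal's rules with the union of the non-unit rules of every nonterminal it unit-derives.

Expr → ) | ) ) | ( ( | ) id | ( Atom | id | ( Factor; Factor → ) | ) ) | ( ( | ) id | ( Atom; Atom → ) | ) ) | ( (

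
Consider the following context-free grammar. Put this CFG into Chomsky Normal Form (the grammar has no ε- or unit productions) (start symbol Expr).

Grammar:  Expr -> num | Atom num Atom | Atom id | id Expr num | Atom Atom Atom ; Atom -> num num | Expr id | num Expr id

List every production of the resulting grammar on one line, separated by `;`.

Expr -> num | Atom Y1 | Atom X2 | X2 Y2 | Atom Y3; Atom -> X1 X1 | Expr X2 | X1 Y4; X1 -> num; X2 -> id; Y1 -> X1 Atom; Y2 -> Expr X1; Y3 -> Atom Atom; Y4 -> Expr X2

Introduce a nonterminal for each terminal appearing in a rule of length ≥ 2: X1 → num, X2 → id.
Binarize each right-hand side of length ≥ 3 by chaining fresh nonterminals (Y1, Y2, …): affected rules were Expr → Atom X1 Atom; Expr → X2 Expr X1; Expr → Atom Atom Atom; Atom → X1 Expr X2.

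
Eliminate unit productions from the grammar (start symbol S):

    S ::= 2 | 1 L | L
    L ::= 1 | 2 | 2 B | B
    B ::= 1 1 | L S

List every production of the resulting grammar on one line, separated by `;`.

Unit pairs: L ⇒* {B}; S ⇒* {B, L}.
For every A with A ⇒* B via unit rules, add B's non-unit alternatives to A; then delete every rule of the form X → Y.

S ::= 1 | 2 | 2 B | 1 1 | L S | 1 L; L ::= 1 | 2 | 2 B | 1 1 | L S; B ::= 1 1 | L S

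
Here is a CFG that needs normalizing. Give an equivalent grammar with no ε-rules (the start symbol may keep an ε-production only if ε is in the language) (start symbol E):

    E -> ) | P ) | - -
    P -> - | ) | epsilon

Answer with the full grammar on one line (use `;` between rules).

E -> ) | P ) | - -; P -> - | )

Nullable nonterminals: {P}.
ε ∉ L(G), so no ε-production is kept.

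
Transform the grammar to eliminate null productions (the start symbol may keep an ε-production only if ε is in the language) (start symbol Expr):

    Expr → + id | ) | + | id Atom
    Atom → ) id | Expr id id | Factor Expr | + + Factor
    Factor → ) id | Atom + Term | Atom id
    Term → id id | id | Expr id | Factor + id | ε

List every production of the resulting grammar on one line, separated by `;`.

Nullable nonterminals: {Term}.
ε ∉ L(G), so no ε-production is kept.
For each production, add variants omitting each subset of nullable occurrences: Factor → Atom + Term gives Atom + Term | Atom +.

Expr → + id | ) | + | id Atom; Atom → ) id | Expr id id | Factor Expr | + + Factor; Factor → ) id | Atom + Term | Atom + | Atom id; Term → id id | id | Expr id | Factor + id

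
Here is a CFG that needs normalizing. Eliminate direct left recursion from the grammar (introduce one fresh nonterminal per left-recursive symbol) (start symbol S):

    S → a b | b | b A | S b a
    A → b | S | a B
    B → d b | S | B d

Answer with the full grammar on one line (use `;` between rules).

S, B are directly left-recursive.
For S: α = {b a}, β = {a b, b, b A}. Rewrite as S → β S' and S' → α S' | ε.
For B: α = {d}, β = {d b, S}. Rewrite as B → β B' and B' → α B' | ε.

S → a b S' | b S' | b A S'; A → b | S | a B; B → d b B' | S B'; S' → b a S' | ε; B' → d B' | ε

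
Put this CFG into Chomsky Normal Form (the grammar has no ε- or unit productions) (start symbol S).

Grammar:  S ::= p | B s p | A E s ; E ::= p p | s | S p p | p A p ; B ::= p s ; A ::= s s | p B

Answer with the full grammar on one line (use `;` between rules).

Introduce a nonterminal for each terminal appearing in a rule of length ≥ 2: X1 → s, X2 → p.
Binarize each right-hand side of length ≥ 3 by chaining fresh nonterminals (Y1, Y2, …): affected rules were S → B X1 X2; S → A E X1; E → S X2 X2; E → X2 A X2.

S ::= p | B Y1 | A Y2; E ::= X2 X2 | s | S Y3 | X2 Y4; B ::= X2 X1; A ::= X1 X1 | X2 B; X1 ::= s; X2 ::= p; Y1 ::= X1 X2; Y2 ::= E X1; Y3 ::= X2 X2; Y4 ::= A X2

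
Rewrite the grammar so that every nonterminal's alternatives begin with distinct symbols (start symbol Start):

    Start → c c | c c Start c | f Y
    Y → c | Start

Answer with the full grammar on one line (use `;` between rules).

Start has alternatives sharing prefix 'c c': factor to Start → c c Start1 with Start1 → ε | Start c.

Start → f Y | c c Start1; Y → c | Start; Start1 → ε | Start c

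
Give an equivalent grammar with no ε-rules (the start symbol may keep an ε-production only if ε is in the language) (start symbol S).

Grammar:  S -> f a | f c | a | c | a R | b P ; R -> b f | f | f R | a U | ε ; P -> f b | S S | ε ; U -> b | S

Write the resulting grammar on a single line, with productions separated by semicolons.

Nullable set = {P, R}.
ε ∉ L(G), so no ε-production is kept.
For each production, add variants omitting each subset of nullable occurrences: S → b P gives b P | b.

S -> f a | f c | a | c | a R | b P | b; R -> b f | f | f R | a U; P -> f b | S S; U -> b | S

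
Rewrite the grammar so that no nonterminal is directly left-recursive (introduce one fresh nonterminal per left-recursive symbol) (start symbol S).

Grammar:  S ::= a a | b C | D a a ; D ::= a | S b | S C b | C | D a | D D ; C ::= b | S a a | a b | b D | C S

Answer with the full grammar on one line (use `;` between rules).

S ::= a a | b C | D a a; D ::= a D' | S b D' | S C b D' | C D'; C ::= b C' | S a a C' | a b C' | b D C'; D' ::= a D' | D D' | ε; C' ::= S C' | ε

Left recursion appears on D, C.
For D: α = {a, D}, β = {a, S b, S C b, C}. Rewrite as D → β D' and D' → α D' | ε.
For C: α = {S}, β = {b, S a a, a b, b D}. Rewrite as C → β C' and C' → α C' | ε.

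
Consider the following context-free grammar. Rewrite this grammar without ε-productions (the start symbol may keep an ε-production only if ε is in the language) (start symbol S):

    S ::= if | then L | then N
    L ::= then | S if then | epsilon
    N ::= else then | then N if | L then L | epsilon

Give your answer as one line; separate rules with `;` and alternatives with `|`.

S ::= if | then L | then | then N; L ::= then | S if then; N ::= else then | then N if | then if | L then L | L then | then L | then

Nullable set = {L, N}.
ε ∉ L(G), so no ε-production is kept.
Add the nullable-subset variants: S → then L gives then L | then. N → then N if gives then N if | then if. N → L then L gives L then L | L then | then L | then.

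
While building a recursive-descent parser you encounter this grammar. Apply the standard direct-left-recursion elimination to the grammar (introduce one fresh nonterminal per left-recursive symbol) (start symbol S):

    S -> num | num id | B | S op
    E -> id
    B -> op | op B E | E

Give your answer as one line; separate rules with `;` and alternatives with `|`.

S is directly left-recursive.
For S: α = {op}, β = {num, num id, B}. Rewrite as S → β S' and S' → α S' | ε.

S -> num S' | num id S' | B S'; E -> id; B -> op | op B E | E; S' -> op S' | ε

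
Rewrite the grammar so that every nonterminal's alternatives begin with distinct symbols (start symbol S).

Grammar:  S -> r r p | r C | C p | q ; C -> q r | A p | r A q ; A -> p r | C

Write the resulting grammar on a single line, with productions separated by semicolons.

S has alternatives sharing prefix 'r': factor to S → r S' with S' → r p | C.

S -> C p | q | r S'; C -> q r | A p | r A q; A -> p r | C; S' -> r p | C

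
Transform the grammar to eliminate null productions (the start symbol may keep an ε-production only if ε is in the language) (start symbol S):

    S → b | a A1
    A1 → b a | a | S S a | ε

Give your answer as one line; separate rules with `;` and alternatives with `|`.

The nullable symbols are {A1}.
ε ∉ L(G), so no ε-production is kept.
For each production, add variants omitting each subset of nullable occurrences: S → a A1 gives a A1 | a.

S → b | a A1 | a; A1 → b a | a | S S a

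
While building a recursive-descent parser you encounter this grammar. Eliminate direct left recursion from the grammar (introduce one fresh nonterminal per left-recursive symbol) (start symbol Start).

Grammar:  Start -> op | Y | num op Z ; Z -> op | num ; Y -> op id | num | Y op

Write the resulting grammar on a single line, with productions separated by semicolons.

Y is directly left-recursive.
For Y: α = {op}, β = {op id, num}. Rewrite as Y → β Y1 and Y1 → α Y1 | ε.

Start -> op | Y | num op Z; Z -> op | num; Y -> op id Y1 | num Y1; Y1 -> op Y1 | ε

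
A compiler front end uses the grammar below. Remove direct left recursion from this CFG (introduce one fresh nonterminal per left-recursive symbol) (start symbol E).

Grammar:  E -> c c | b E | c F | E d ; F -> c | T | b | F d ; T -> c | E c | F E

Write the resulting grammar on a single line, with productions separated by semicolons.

E -> c c E' | b E E' | c F E'; F -> c F' | T F' | b F'; T -> c | E c | F E; E' -> d E' | ε; F' -> d F' | ε

E, F are directly left-recursive.
For E: α = {d}, β = {c c, b E, c F}. Rewrite as E → β E' and E' → α E' | ε.
For F: α = {d}, β = {c, T, b}. Rewrite as F → β F' and F' → α F' | ε.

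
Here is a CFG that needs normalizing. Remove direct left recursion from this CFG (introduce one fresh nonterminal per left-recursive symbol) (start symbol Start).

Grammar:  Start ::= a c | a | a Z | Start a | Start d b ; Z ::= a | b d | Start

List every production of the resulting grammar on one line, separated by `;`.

Start is directly left-recursive.
For Start: α = {a, d b}, β = {a c, a, a Z}. Rewrite as Start → β Start1 and Start1 → α Start1 | ε.

Start ::= a c Start1 | a Start1 | a Z Start1; Z ::= a | b d | Start; Start1 ::= a Start1 | d b Start1 | ε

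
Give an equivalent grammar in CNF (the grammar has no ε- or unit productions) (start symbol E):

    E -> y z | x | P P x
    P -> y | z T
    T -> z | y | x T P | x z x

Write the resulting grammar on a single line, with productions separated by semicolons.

E -> X1 X2 | x | P Y1; P -> y | X2 T; T -> z | y | X3 Y2 | X3 Y3; X1 -> y; X2 -> z; X3 -> x; Y1 -> P X3; Y2 -> T P; Y3 -> X2 X3

Introduce a nonterminal for each terminal appearing in a rule of length ≥ 2: X1 → y, X2 → z, X3 → x.
Binarize each right-hand side of length ≥ 3 by chaining fresh nonterminals (Y1, Y2, …): affected rules were E → P P X3; T → X3 T P; T → X3 X2 X3.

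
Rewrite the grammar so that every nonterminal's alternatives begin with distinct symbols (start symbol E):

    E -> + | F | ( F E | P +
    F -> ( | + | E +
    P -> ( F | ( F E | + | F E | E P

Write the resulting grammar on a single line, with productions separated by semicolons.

E -> + | F | ( F E | P +; F -> ( | + | E +; P -> + | F E | E P | ( F P'; P' -> ε | E

P has alternatives sharing prefix '( F': factor to P → ( F P' with P' → ε | E.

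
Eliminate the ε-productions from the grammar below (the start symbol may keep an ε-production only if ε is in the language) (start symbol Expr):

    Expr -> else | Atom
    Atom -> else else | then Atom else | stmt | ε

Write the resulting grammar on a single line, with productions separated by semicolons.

The nullable symbols are {Atom, Expr}.
ε ∈ L(G) since Expr is nullable, so keep Expr → ε.
For each production, add variants omitting each subset of nullable occurrences: Atom → then Atom else gives then Atom else | then else.

Expr -> else | Atom | ε; Atom -> else else | then Atom else | then else | stmt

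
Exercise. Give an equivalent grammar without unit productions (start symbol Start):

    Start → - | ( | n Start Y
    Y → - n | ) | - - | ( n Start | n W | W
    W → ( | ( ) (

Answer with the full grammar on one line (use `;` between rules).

Start → - | ( | n Start Y; Y → ( | ( ) ( | - n | ) | - - | ( n Start | n W; W → ( | ( ) (

Unit pairs: Y ⇒* {W}.
Replace each nonterminal's rules with the union of the non-unit rules of every nonterminal it unit-derives.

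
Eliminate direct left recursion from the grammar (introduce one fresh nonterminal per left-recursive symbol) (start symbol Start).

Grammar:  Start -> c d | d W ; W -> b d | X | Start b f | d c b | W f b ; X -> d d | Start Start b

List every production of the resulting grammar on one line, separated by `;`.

W is directly left-recursive.
For W: α = {f b}, β = {b d, X, Start b f, d c b}. Rewrite as W → β W1 and W1 → α W1 | ε.

Start -> c d | d W; W -> b d W1 | X W1 | Start b f W1 | d c b W1; X -> d d | Start Start b; W1 -> f b W1 | ε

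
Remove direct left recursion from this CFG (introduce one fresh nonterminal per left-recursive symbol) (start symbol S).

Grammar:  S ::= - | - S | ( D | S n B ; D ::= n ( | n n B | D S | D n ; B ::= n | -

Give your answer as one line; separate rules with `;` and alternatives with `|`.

Directly left-recursive nonterminals: S, D.
For S: α = {n B}, β = {-, - S, ( D}. Rewrite as S → β S' and S' → α S' | ε.
For D: α = {S, n}, β = {n (, n n B}. Rewrite as D → β D' and D' → α D' | ε.

S ::= - S' | - S S' | ( D S'; D ::= n ( D' | n n B D'; B ::= n | -; S' ::= n B S' | eps; D' ::= S D' | n D' | eps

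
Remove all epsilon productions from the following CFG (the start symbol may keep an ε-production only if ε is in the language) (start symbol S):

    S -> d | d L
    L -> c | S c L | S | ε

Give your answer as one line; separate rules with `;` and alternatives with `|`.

Nullable nonterminals: {L}.
ε ∉ L(G), so no ε-production is kept.
Expand every rule over subsets of its nullable positions: L → S c L gives S c L | S c.

S -> d | d L; L -> c | S c L | S c | S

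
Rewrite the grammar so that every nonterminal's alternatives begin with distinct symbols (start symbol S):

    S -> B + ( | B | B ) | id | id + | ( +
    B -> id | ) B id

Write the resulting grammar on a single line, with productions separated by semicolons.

S has alternatives sharing prefix 'B': factor to S → B S' with S' → + ( | ε | ).
S has alternatives sharing prefix 'id': factor to S → id S'' with S'' → ε | +.

S -> ( + | B S' | id S''; B -> id | ) B id; S' -> + ( | ε | ); S'' -> ε | +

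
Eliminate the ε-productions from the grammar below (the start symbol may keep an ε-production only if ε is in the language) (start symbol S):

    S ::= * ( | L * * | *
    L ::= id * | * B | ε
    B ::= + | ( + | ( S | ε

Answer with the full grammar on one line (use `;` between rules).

The nullable symbols are {B, L}.
ε ∉ L(G), so no ε-production is kept.
Add the nullable-subset variants: S → L * * gives L * * | * *. L → * B gives * B | *.

S ::= * ( | L * * | * * | *; L ::= id * | * B | *; B ::= + | ( + | ( S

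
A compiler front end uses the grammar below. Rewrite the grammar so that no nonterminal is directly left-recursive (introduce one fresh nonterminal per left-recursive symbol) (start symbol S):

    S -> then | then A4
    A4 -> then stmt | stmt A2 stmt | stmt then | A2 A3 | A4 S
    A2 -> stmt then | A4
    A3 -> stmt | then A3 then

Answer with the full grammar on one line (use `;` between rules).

S -> then | then A4; A4 -> then stmt A4' | stmt A2 stmt A4' | stmt then A4' | A2 A3 A4'; A2 -> stmt then | A4; A3 -> stmt | then A3 then; A4' -> S A4' | epsilon

A4 is directly left-recursive.
For A4: α = {S}, β = {then stmt, stmt A2 stmt, stmt then, A2 A3}. Rewrite as A4 → β A4' and A4' → α A4' | ε.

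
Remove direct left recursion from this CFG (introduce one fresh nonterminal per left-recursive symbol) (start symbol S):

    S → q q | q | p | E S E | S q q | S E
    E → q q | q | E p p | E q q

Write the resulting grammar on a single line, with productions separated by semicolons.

S → q q S' | q S' | p S' | E S E S'; E → q q E' | q E'; S' → q q S' | E S' | eps; E' → p p E' | q q E' | eps

S, E are directly left-recursive.
For S: α = {q q, E}, β = {q q, q, p, E S E}. Rewrite as S → β S' and S' → α S' | ε.
For E: α = {p p, q q}, β = {q q, q}. Rewrite as E → β E' and E' → α E' | ε.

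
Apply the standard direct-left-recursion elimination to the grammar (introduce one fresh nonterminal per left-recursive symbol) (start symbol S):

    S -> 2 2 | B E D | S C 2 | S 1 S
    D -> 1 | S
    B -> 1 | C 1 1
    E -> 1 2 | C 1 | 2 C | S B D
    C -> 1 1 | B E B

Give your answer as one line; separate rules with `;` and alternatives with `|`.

S -> 2 2 S' | B E D S'; D -> 1 | S; B -> 1 | C 1 1; E -> 1 2 | C 1 | 2 C | S B D; C -> 1 1 | B E B; S' -> C 2 S' | 1 S S' | epsilon

Directly left-recursive nonterminal: S.
For S: α = {C 2, 1 S}, β = {2 2, B E D}. Rewrite as S → β S' and S' → α S' | ε.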